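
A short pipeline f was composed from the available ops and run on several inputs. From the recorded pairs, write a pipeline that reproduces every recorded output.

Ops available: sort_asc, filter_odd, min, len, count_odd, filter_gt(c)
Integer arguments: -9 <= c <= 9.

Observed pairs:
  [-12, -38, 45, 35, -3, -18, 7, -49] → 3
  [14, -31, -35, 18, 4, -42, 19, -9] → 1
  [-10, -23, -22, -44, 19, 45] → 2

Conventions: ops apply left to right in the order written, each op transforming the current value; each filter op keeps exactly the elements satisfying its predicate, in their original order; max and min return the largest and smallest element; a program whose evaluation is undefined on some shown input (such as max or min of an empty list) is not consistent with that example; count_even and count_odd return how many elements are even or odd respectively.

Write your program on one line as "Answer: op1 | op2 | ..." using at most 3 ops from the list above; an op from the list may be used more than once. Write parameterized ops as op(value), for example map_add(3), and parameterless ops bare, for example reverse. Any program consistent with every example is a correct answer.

filter_gt(4) | sort_asc | count_odd

Check, running the answer program on each example:
  [-12, -38, 45, 35, -3, -18, 7, -49] -> [45, 35, 7] -> [7, 35, 45] -> 3
  [14, -31, -35, 18, 4, -42, 19, -9] -> [14, 18, 19] -> [14, 18, 19] -> 1
  [-10, -23, -22, -44, 19, 45] -> [19, 45] -> [19, 45] -> 2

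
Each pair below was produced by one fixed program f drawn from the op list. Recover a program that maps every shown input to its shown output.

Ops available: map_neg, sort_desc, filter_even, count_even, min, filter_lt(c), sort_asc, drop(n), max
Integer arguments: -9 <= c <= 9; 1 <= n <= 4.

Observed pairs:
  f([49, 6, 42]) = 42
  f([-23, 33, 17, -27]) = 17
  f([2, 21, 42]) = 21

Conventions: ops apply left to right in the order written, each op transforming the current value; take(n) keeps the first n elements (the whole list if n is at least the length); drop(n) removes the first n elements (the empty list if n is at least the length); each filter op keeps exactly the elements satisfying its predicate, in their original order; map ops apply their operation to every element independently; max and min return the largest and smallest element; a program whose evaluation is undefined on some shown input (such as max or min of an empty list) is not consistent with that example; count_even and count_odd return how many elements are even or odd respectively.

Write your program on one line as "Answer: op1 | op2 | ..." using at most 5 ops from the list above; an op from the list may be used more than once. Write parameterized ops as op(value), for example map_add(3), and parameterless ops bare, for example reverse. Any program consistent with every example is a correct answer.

map_neg | filter_lt(-7) | map_neg | sort_desc | min

Check, running the answer program on each example:
  [49, 6, 42] -> [-49, -6, -42] -> [-49, -42] -> [49, 42] -> [49, 42] -> 42
  [-23, 33, 17, -27] -> [23, -33, -17, 27] -> [-33, -17] -> [33, 17] -> [33, 17] -> 17
  [2, 21, 42] -> [-2, -21, -42] -> [-21, -42] -> [21, 42] -> [42, 21] -> 21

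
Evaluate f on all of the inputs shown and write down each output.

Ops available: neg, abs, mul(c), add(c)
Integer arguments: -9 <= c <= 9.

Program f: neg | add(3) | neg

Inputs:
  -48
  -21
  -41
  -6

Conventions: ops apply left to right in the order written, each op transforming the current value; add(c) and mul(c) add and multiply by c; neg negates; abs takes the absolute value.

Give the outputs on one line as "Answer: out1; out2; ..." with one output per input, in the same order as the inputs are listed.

Execution, op by op:
  -48 -> 48 -> 51 -> -51
  -21 -> 21 -> 24 -> -24
  -41 -> 41 -> 44 -> -44
  -6 -> 6 -> 9 -> -9

-51; -24; -44; -9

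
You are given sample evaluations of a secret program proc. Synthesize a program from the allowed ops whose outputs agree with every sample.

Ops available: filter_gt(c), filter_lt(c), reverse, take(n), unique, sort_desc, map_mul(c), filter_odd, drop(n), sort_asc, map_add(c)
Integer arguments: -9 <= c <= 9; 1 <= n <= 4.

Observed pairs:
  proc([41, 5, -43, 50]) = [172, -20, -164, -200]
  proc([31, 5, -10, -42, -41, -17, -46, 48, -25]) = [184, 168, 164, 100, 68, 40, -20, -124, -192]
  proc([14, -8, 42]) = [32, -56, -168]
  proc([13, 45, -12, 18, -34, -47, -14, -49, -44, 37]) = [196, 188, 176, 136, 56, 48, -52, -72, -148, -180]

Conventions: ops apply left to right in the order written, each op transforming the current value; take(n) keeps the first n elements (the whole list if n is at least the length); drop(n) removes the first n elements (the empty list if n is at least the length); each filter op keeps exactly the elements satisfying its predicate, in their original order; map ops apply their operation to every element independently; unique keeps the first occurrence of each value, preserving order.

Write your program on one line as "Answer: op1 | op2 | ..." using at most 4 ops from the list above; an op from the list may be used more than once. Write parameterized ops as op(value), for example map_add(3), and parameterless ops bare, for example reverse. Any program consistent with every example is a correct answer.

reverse | sort_desc | map_mul(-4) | sort_desc

Check, running the answer program on each example:
  [41, 5, -43, 50] -> [50, -43, 5, 41] -> [50, 41, 5, -43] -> [-200, -164, -20, 172] -> [172, -20, -164, -200]
  [31, 5, -10, -42, -41, -17, -46, 48, -25] -> [-25, 48, -46, -17, -41, -42, -10, 5, 31] -> [48, 31, 5, -10, -17, -25, -41, -42, -46] -> [-192, -124, -20, 40, 68, 100, 164, 168, 184] -> [184, 168, 164, 100, 68, 40, -20, -124, -192]
  [14, -8, 42] -> [42, -8, 14] -> [42, 14, -8] -> [-168, -56, 32] -> [32, -56, -168]
  [13, 45, -12, 18, -34, -47, -14, -49, -44, 37] -> [37, -44, -49, -14, -47, -34, 18, -12, 45, 13] -> [45, 37, 18, 13, -12, -14, -34, -44, -47, -49] -> [-180, -148, -72, -52, 48, 56, 136, 176, 188, 196] -> [196, 188, 176, 136, 56, 48, -52, -72, -148, -180]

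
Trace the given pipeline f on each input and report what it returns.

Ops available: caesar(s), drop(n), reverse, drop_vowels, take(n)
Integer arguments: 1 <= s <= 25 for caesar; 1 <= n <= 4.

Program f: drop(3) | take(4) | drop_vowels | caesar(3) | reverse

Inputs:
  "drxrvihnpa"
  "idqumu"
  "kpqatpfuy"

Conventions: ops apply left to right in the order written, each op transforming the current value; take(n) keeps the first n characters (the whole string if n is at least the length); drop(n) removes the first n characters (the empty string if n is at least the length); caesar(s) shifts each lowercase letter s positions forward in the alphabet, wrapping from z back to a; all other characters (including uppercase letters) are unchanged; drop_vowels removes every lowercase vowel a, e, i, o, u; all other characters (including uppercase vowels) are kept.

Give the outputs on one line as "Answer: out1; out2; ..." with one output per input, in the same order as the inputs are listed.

Execution, op by op:
  "drxrvihnpa" -> "rvihnpa" -> "rvih" -> "rvh" -> "uyk" -> "kyu"
  "idqumu" -> "umu" -> "umu" -> "m" -> "p" -> "p"
  "kpqatpfuy" -> "atpfuy" -> "atpf" -> "tpf" -> "wsi" -> "isw"

"kyu"; "p"; "isw"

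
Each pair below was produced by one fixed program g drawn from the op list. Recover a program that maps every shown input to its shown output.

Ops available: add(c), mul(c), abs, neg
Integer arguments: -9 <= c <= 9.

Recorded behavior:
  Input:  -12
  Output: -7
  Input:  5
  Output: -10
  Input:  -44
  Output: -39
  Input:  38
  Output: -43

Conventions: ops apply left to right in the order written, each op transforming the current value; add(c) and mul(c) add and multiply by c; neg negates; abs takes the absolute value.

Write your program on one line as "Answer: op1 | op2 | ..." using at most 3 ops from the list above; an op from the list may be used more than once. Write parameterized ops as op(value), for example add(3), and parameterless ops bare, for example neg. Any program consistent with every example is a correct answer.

add(5) | abs | neg

Check, running the answer program on each example:
  -12 -> -7 -> 7 -> -7
  5 -> 10 -> 10 -> -10
  -44 -> -39 -> 39 -> -39
  38 -> 43 -> 43 -> -43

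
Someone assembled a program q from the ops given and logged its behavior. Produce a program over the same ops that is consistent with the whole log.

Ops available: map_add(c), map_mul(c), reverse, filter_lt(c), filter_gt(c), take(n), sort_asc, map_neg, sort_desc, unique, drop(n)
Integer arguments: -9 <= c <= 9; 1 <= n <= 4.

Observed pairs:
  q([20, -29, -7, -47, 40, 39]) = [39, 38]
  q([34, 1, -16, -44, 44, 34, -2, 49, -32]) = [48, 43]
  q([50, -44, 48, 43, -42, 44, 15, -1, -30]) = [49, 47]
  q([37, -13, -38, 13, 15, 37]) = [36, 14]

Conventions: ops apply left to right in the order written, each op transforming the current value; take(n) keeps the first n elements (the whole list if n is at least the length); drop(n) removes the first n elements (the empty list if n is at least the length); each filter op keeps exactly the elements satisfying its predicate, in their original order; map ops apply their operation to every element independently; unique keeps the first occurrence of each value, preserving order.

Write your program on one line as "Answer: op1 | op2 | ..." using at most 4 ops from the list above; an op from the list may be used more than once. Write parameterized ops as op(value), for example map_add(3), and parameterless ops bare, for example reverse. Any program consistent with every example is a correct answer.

unique | map_add(-1) | sort_desc | take(2)

Check, running the answer program on each example:
  [20, -29, -7, -47, 40, 39] -> [20, -29, -7, -47, 40, 39] -> [19, -30, -8, -48, 39, 38] -> [39, 38, 19, -8, -30, -48] -> [39, 38]
  [34, 1, -16, -44, 44, 34, -2, 49, -32] -> [34, 1, -16, -44, 44, -2, 49, -32] -> [33, 0, -17, -45, 43, -3, 48, -33] -> [48, 43, 33, 0, -3, -17, -33, -45] -> [48, 43]
  [50, -44, 48, 43, -42, 44, 15, -1, -30] -> [50, -44, 48, 43, -42, 44, 15, -1, -30] -> [49, -45, 47, 42, -43, 43, 14, -2, -31] -> [49, 47, 43, 42, 14, -2, -31, -43, -45] -> [49, 47]
  [37, -13, -38, 13, 15, 37] -> [37, -13, -38, 13, 15] -> [36, -14, -39, 12, 14] -> [36, 14, 12, -14, -39] -> [36, 14]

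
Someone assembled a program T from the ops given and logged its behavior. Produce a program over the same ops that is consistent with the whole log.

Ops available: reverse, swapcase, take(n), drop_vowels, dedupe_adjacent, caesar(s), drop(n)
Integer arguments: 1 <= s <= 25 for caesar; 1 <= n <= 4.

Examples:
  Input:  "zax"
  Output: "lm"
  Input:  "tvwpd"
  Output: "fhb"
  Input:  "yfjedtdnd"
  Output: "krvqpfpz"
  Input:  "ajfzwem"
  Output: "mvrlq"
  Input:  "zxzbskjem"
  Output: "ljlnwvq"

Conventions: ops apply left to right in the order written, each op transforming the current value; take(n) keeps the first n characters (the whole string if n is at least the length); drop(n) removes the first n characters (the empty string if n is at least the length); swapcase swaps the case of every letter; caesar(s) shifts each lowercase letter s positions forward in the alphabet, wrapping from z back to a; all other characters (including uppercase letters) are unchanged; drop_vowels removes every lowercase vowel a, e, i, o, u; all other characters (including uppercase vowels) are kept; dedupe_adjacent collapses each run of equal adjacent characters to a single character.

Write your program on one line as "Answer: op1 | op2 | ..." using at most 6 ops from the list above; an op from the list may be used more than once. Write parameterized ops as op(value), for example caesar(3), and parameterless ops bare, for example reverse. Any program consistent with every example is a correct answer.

reverse | caesar(12) | drop_vowels | drop(1) | reverse

Check, running the answer program on each example:
  "zax" -> "xaz" -> "jml" -> "jml" -> "ml" -> "lm"
  "tvwpd" -> "dpwvt" -> "pbihf" -> "pbhf" -> "bhf" -> "fhb"
  "yfjedtdnd" -> "dndtdejfy" -> "pzpfpqvrk" -> "pzpfpqvrk" -> "zpfpqvrk" -> "krvqpfpz"
  "ajfzwem" -> "mewzfja" -> "yqilrvm" -> "yqlrvm" -> "qlrvm" -> "mvrlq"
  "zxzbskjem" -> "mejksbzxz" -> "yqvwenljl" -> "yqvwnljl" -> "qvwnljl" -> "ljlnwvq"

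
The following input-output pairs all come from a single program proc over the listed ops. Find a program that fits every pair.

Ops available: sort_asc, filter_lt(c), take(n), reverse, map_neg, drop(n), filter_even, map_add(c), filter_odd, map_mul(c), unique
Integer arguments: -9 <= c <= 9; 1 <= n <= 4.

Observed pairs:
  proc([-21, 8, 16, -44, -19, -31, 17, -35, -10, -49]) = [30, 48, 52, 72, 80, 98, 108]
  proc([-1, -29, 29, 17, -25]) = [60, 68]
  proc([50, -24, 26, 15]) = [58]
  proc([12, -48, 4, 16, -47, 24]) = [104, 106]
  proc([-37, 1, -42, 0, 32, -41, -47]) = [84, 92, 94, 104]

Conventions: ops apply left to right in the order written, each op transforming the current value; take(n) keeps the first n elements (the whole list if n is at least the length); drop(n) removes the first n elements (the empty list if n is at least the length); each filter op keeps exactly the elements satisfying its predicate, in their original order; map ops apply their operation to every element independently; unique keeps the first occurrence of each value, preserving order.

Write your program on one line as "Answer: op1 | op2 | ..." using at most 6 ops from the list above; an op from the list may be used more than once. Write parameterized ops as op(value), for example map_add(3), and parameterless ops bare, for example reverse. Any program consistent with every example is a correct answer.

filter_lt(-6) | map_add(-5) | map_mul(-2) | reverse | sort_asc

Check, running the answer program on each example:
  [-21, 8, 16, -44, -19, -31, 17, -35, -10, -49] -> [-21, -44, -19, -31, -35, -10, -49] -> [-26, -49, -24, -36, -40, -15, -54] -> [52, 98, 48, 72, 80, 30, 108] -> [108, 30, 80, 72, 48, 98, 52] -> [30, 48, 52, 72, 80, 98, 108]
  [-1, -29, 29, 17, -25] -> [-29, -25] -> [-34, -30] -> [68, 60] -> [60, 68] -> [60, 68]
  [50, -24, 26, 15] -> [-24] -> [-29] -> [58] -> [58] -> [58]
  [12, -48, 4, 16, -47, 24] -> [-48, -47] -> [-53, -52] -> [106, 104] -> [104, 106] -> [104, 106]
  [-37, 1, -42, 0, 32, -41, -47] -> [-37, -42, -41, -47] -> [-42, -47, -46, -52] -> [84, 94, 92, 104] -> [104, 92, 94, 84] -> [84, 92, 94, 104]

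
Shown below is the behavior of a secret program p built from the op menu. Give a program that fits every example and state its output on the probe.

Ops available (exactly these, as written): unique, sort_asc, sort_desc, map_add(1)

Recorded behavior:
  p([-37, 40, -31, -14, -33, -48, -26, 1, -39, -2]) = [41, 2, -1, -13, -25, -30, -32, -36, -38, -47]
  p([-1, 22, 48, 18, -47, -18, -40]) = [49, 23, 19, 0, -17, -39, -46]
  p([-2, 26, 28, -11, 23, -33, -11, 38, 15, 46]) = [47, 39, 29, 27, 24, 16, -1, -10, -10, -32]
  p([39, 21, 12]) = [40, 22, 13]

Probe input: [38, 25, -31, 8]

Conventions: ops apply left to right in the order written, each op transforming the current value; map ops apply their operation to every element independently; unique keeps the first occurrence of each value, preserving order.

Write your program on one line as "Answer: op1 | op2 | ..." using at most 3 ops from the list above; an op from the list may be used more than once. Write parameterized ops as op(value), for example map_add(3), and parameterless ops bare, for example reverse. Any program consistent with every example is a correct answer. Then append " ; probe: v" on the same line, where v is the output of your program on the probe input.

map_add(1) | sort_desc ; probe: [39, 26, 9, -30]

Check, running the answer program on each example:
  [-37, 40, -31, -14, -33, -48, -26, 1, -39, -2] -> [-36, 41, -30, -13, -32, -47, -25, 2, -38, -1] -> [41, 2, -1, -13, -25, -30, -32, -36, -38, -47]
  [-1, 22, 48, 18, -47, -18, -40] -> [0, 23, 49, 19, -46, -17, -39] -> [49, 23, 19, 0, -17, -39, -46]
  [-2, 26, 28, -11, 23, -33, -11, 38, 15, 46] -> [-1, 27, 29, -10, 24, -32, -10, 39, 16, 47] -> [47, 39, 29, 27, 24, 16, -1, -10, -10, -32]
  [39, 21, 12] -> [40, 22, 13] -> [40, 22, 13]
  probe: [38, 25, -31, 8] -> [39, 26, -30, 9] -> [39, 26, 9, -30]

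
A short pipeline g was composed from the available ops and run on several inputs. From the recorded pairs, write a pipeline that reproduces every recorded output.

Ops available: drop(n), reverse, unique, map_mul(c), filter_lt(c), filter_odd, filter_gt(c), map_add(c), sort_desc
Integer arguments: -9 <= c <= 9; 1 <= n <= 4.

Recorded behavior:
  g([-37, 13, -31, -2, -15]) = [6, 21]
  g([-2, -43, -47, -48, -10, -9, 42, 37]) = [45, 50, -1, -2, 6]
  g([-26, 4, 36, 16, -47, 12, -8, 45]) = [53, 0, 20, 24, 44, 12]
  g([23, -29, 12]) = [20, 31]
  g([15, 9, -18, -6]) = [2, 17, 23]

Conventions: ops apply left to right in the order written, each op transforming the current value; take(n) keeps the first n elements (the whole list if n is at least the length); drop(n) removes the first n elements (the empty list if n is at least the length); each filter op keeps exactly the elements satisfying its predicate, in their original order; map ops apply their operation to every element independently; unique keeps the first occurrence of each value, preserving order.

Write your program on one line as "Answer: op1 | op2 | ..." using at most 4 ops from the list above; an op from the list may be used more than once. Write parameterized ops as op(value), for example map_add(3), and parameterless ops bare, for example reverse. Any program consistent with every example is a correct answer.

map_add(8) | filter_gt(-7) | reverse

Check, running the answer program on each example:
  [-37, 13, -31, -2, -15] -> [-29, 21, -23, 6, -7] -> [21, 6] -> [6, 21]
  [-2, -43, -47, -48, -10, -9, 42, 37] -> [6, -35, -39, -40, -2, -1, 50, 45] -> [6, -2, -1, 50, 45] -> [45, 50, -1, -2, 6]
  [-26, 4, 36, 16, -47, 12, -8, 45] -> [-18, 12, 44, 24, -39, 20, 0, 53] -> [12, 44, 24, 20, 0, 53] -> [53, 0, 20, 24, 44, 12]
  [23, -29, 12] -> [31, -21, 20] -> [31, 20] -> [20, 31]
  [15, 9, -18, -6] -> [23, 17, -10, 2] -> [23, 17, 2] -> [2, 17, 23]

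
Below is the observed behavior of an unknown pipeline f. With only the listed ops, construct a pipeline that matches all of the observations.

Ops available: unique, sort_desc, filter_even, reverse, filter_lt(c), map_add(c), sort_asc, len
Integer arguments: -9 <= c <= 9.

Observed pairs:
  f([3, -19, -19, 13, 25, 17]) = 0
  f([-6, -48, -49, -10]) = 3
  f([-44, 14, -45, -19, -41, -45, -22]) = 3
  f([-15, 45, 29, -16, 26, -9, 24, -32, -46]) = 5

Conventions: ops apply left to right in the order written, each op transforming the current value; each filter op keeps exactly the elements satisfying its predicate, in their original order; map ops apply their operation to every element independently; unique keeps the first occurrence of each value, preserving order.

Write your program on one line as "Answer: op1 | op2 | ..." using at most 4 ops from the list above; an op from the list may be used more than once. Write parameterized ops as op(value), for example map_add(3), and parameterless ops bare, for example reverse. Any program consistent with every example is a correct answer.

reverse | filter_even | len

Check, running the answer program on each example:
  [3, -19, -19, 13, 25, 17] -> [17, 25, 13, -19, -19, 3] -> [] -> 0
  [-6, -48, -49, -10] -> [-10, -49, -48, -6] -> [-10, -48, -6] -> 3
  [-44, 14, -45, -19, -41, -45, -22] -> [-22, -45, -41, -19, -45, 14, -44] -> [-22, 14, -44] -> 3
  [-15, 45, 29, -16, 26, -9, 24, -32, -46] -> [-46, -32, 24, -9, 26, -16, 29, 45, -15] -> [-46, -32, 24, 26, -16] -> 5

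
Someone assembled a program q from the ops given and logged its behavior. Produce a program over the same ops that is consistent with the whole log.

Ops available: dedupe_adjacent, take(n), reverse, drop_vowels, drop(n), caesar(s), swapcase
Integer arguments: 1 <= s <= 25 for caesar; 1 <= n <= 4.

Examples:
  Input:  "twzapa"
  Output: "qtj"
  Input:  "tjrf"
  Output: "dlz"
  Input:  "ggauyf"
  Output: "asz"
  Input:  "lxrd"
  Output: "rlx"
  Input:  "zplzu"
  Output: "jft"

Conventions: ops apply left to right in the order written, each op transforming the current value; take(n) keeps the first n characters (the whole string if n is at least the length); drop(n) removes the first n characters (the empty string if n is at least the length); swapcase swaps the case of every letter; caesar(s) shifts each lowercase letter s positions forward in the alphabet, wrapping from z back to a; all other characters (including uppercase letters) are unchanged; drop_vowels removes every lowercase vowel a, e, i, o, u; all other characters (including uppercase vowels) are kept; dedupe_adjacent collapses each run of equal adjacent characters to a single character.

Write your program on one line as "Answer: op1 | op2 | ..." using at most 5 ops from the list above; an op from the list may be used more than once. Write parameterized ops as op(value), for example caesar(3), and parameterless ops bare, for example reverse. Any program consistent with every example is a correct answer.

drop(1) | drop_vowels | reverse | caesar(20) | reverse

Check, running the answer program on each example:
  "twzapa" -> "wzapa" -> "wzp" -> "pzw" -> "jtq" -> "qtj"
  "tjrf" -> "jrf" -> "jrf" -> "frj" -> "zld" -> "dlz"
  "ggauyf" -> "gauyf" -> "gyf" -> "fyg" -> "zsa" -> "asz"
  "lxrd" -> "xrd" -> "xrd" -> "drx" -> "xlr" -> "rlx"
  "zplzu" -> "plzu" -> "plz" -> "zlp" -> "tfj" -> "jft"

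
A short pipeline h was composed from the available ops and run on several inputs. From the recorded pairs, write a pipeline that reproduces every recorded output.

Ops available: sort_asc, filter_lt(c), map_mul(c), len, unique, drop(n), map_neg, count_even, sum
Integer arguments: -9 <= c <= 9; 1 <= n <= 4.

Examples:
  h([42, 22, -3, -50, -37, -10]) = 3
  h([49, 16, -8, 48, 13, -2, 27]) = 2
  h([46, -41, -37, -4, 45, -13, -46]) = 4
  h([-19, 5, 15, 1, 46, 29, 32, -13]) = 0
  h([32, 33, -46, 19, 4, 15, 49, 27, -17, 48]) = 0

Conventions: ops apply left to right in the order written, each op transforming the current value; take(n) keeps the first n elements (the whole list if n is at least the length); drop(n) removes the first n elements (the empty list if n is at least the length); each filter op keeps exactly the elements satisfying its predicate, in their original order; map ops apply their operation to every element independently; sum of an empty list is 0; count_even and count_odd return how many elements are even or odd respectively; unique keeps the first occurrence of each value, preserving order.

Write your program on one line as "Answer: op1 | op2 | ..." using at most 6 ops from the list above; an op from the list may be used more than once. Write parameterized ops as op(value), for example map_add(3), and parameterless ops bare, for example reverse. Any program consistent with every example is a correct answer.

filter_lt(8) | filter_lt(-1) | map_neg | filter_lt(6) | sum

Check, running the answer program on each example:
  [42, 22, -3, -50, -37, -10] -> [-3, -50, -37, -10] -> [-3, -50, -37, -10] -> [3, 50, 37, 10] -> [3] -> 3
  [49, 16, -8, 48, 13, -2, 27] -> [-8, -2] -> [-8, -2] -> [8, 2] -> [2] -> 2
  [46, -41, -37, -4, 45, -13, -46] -> [-41, -37, -4, -13, -46] -> [-41, -37, -4, -13, -46] -> [41, 37, 4, 13, 46] -> [4] -> 4
  [-19, 5, 15, 1, 46, 29, 32, -13] -> [-19, 5, 1, -13] -> [-19, -13] -> [19, 13] -> [] -> 0
  [32, 33, -46, 19, 4, 15, 49, 27, -17, 48] -> [-46, 4, -17] -> [-46, -17] -> [46, 17] -> [] -> 0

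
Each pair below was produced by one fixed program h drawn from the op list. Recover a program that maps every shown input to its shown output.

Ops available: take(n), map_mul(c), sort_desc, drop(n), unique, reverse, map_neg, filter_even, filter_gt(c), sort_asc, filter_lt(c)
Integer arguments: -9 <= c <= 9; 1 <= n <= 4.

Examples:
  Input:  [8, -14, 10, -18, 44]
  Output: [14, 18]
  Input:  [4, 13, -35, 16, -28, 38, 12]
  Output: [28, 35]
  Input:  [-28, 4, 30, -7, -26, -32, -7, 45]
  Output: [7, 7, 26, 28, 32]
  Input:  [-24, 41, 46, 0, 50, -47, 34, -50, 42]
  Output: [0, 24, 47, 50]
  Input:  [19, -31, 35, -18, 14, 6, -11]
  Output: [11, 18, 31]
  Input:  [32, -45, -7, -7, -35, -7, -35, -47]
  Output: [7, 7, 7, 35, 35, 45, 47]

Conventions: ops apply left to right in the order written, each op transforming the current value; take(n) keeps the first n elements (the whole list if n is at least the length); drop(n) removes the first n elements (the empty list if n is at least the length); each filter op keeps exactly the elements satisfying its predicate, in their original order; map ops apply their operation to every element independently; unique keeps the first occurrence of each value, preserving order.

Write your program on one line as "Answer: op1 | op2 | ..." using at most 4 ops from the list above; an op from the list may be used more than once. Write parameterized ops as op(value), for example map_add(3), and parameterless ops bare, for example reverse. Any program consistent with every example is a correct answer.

sort_desc | map_neg | filter_gt(-4)

Check, running the answer program on each example:
  [8, -14, 10, -18, 44] -> [44, 10, 8, -14, -18] -> [-44, -10, -8, 14, 18] -> [14, 18]
  [4, 13, -35, 16, -28, 38, 12] -> [38, 16, 13, 12, 4, -28, -35] -> [-38, -16, -13, -12, -4, 28, 35] -> [28, 35]
  [-28, 4, 30, -7, -26, -32, -7, 45] -> [45, 30, 4, -7, -7, -26, -28, -32] -> [-45, -30, -4, 7, 7, 26, 28, 32] -> [7, 7, 26, 28, 32]
  [-24, 41, 46, 0, 50, -47, 34, -50, 42] -> [50, 46, 42, 41, 34, 0, -24, -47, -50] -> [-50, -46, -42, -41, -34, 0, 24, 47, 50] -> [0, 24, 47, 50]
  [19, -31, 35, -18, 14, 6, -11] -> [35, 19, 14, 6, -11, -18, -31] -> [-35, -19, -14, -6, 11, 18, 31] -> [11, 18, 31]
  [32, -45, -7, -7, -35, -7, -35, -47] -> [32, -7, -7, -7, -35, -35, -45, -47] -> [-32, 7, 7, 7, 35, 35, 45, 47] -> [7, 7, 7, 35, 35, 45, 47]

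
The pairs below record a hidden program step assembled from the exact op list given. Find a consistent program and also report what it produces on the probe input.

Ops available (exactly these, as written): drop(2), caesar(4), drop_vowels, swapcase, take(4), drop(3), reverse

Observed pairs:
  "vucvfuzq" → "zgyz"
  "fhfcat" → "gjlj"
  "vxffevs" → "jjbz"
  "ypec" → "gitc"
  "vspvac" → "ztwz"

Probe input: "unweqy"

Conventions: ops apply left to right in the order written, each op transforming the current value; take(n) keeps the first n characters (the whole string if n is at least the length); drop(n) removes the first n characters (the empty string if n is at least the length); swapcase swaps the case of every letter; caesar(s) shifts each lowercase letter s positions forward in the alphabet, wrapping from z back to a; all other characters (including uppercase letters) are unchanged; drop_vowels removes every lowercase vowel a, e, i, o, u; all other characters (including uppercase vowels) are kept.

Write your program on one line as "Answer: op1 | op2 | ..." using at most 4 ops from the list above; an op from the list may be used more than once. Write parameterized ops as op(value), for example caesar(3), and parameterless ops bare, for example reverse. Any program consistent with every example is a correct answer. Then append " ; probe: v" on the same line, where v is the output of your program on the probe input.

take(4) | caesar(4) | reverse ; probe: "iary"

Check, running the answer program on each example:
  "vucvfuzq" -> "vucv" -> "zygz" -> "zgyz"
  "fhfcat" -> "fhfc" -> "jljg" -> "gjlj"
  "vxffevs" -> "vxff" -> "zbjj" -> "jjbz"
  "ypec" -> "ypec" -> "ctig" -> "gitc"
  "vspvac" -> "vspv" -> "zwtz" -> "ztwz"
  probe: "unweqy" -> "unwe" -> "yrai" -> "iary"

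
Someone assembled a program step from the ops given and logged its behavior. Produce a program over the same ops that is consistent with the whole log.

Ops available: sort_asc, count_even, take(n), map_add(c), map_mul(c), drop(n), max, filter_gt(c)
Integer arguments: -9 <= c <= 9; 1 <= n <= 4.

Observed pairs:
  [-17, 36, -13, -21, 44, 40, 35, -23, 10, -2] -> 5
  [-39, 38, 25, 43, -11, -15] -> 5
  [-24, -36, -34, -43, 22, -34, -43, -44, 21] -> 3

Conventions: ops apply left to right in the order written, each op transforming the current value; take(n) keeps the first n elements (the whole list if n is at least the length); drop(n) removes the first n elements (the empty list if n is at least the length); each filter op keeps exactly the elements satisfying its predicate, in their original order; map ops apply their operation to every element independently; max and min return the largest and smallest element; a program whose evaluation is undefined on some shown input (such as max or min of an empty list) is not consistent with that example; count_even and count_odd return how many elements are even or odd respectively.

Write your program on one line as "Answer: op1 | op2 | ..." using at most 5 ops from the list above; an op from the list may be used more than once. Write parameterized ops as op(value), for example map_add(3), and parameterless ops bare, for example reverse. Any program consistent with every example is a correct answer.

map_add(-2) | map_add(7) | sort_asc | count_even

Check, running the answer program on each example:
  [-17, 36, -13, -21, 44, 40, 35, -23, 10, -2] -> [-19, 34, -15, -23, 42, 38, 33, -25, 8, -4] -> [-12, 41, -8, -16, 49, 45, 40, -18, 15, 3] -> [-18, -16, -12, -8, 3, 15, 40, 41, 45, 49] -> 5
  [-39, 38, 25, 43, -11, -15] -> [-41, 36, 23, 41, -13, -17] -> [-34, 43, 30, 48, -6, -10] -> [-34, -10, -6, 30, 43, 48] -> 5
  [-24, -36, -34, -43, 22, -34, -43, -44, 21] -> [-26, -38, -36, -45, 20, -36, -45, -46, 19] -> [-19, -31, -29, -38, 27, -29, -38, -39, 26] -> [-39, -38, -38, -31, -29, -29, -19, 26, 27] -> 3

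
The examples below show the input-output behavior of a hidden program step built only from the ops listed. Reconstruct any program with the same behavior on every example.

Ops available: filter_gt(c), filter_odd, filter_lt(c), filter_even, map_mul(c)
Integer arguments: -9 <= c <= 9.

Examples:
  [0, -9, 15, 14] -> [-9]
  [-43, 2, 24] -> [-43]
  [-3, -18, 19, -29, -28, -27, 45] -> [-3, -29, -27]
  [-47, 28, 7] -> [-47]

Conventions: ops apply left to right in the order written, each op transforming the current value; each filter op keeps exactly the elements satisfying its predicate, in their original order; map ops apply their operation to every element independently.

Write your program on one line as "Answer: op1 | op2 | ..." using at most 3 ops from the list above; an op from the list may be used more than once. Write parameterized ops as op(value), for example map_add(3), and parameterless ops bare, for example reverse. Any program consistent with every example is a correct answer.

filter_lt(-2) | filter_odd

Check, running the answer program on each example:
  [0, -9, 15, 14] -> [-9] -> [-9]
  [-43, 2, 24] -> [-43] -> [-43]
  [-3, -18, 19, -29, -28, -27, 45] -> [-3, -18, -29, -28, -27] -> [-3, -29, -27]
  [-47, 28, 7] -> [-47] -> [-47]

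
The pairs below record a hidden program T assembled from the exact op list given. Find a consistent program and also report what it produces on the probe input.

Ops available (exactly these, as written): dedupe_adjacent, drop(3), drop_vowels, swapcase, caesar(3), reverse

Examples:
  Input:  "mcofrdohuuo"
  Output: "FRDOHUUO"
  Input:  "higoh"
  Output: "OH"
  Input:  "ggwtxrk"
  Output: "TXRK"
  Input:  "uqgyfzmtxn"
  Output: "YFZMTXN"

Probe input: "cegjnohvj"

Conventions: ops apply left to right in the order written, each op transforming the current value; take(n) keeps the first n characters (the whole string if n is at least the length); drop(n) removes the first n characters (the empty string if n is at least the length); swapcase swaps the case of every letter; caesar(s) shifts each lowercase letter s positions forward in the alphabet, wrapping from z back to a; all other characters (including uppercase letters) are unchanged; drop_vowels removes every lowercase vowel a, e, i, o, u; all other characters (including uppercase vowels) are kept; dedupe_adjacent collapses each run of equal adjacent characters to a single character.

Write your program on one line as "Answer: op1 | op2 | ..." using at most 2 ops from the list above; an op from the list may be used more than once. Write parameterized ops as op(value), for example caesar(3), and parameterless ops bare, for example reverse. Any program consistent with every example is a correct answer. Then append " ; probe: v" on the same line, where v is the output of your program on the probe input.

swapcase | drop(3) ; probe: "JNOHVJ"

Check, running the answer program on each example:
  "mcofrdohuuo" -> "MCOFRDOHUUO" -> "FRDOHUUO"
  "higoh" -> "HIGOH" -> "OH"
  "ggwtxrk" -> "GGWTXRK" -> "TXRK"
  "uqgyfzmtxn" -> "UQGYFZMTXN" -> "YFZMTXN"
  probe: "cegjnohvj" -> "CEGJNOHVJ" -> "JNOHVJ"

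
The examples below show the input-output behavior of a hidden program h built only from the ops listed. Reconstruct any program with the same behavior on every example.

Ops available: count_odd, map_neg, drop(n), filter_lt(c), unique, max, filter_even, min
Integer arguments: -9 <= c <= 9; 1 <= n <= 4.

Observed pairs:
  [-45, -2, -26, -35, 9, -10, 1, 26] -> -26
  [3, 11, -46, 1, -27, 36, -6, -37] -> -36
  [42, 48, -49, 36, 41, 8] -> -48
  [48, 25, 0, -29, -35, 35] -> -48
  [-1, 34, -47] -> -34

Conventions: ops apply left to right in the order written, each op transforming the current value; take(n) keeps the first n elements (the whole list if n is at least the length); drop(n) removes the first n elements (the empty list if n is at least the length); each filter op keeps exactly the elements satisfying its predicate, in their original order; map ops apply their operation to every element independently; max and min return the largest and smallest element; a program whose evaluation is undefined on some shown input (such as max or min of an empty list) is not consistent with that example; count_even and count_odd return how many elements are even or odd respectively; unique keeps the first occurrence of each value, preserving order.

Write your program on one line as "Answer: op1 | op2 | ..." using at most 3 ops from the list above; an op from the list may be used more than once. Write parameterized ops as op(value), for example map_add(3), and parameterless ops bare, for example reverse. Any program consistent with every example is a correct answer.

map_neg | min

Check, running the answer program on each example:
  [-45, -2, -26, -35, 9, -10, 1, 26] -> [45, 2, 26, 35, -9, 10, -1, -26] -> -26
  [3, 11, -46, 1, -27, 36, -6, -37] -> [-3, -11, 46, -1, 27, -36, 6, 37] -> -36
  [42, 48, -49, 36, 41, 8] -> [-42, -48, 49, -36, -41, -8] -> -48
  [48, 25, 0, -29, -35, 35] -> [-48, -25, 0, 29, 35, -35] -> -48
  [-1, 34, -47] -> [1, -34, 47] -> -34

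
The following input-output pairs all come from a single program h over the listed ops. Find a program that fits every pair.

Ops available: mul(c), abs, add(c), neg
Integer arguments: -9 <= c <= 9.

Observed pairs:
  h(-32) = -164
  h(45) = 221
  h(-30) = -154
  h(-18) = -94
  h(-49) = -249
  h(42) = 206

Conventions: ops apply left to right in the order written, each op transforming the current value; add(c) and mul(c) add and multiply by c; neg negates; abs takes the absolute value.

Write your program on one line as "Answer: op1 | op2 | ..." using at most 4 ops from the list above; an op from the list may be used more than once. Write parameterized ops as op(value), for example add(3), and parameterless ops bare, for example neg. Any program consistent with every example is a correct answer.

mul(-5) | neg | add(-4)

Check, running the answer program on each example:
  -32 -> 160 -> -160 -> -164
  45 -> -225 -> 225 -> 221
  -30 -> 150 -> -150 -> -154
  -18 -> 90 -> -90 -> -94
  -49 -> 245 -> -245 -> -249
  42 -> -210 -> 210 -> 206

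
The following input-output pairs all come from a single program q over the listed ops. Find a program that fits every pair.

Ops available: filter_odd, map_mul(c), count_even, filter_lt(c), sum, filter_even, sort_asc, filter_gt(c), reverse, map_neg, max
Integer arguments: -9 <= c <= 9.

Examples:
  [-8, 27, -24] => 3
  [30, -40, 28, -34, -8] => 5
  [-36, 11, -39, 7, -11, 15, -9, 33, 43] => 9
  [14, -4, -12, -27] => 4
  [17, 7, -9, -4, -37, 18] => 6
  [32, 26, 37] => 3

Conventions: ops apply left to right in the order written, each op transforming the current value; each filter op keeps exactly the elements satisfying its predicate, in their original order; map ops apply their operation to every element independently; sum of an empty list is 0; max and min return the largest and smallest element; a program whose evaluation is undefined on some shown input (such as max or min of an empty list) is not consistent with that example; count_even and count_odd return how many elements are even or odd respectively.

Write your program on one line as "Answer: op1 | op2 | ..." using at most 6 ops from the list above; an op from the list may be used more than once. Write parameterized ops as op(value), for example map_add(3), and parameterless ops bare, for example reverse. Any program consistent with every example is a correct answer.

reverse | map_mul(-7) | map_mul(-9) | map_mul(-6) | count_even

Check, running the answer program on each example:
  [-8, 27, -24] -> [-24, 27, -8] -> [168, -189, 56] -> [-1512, 1701, -504] -> [9072, -10206, 3024] -> 3
  [30, -40, 28, -34, -8] -> [-8, -34, 28, -40, 30] -> [56, 238, -196, 280, -210] -> [-504, -2142, 1764, -2520, 1890] -> [3024, 12852, -10584, 15120, -11340] -> 5
  [-36, 11, -39, 7, -11, 15, -9, 33, 43] -> [43, 33, -9, 15, -11, 7, -39, 11, -36] -> [-301, -231, 63, -105, 77, -49, 273, -77, 252] -> [2709, 2079, -567, 945, -693, 441, -2457, 693, -2268] -> [-16254, -12474, 3402, -5670, 4158, -2646, 14742, -4158, 13608] -> 9
  [14, -4, -12, -27] -> [-27, -12, -4, 14] -> [189, 84, 28, -98] -> [-1701, -756, -252, 882] -> [10206, 4536, 1512, -5292] -> 4
  [17, 7, -9, -4, -37, 18] -> [18, -37, -4, -9, 7, 17] -> [-126, 259, 28, 63, -49, -119] -> [1134, -2331, -252, -567, 441, 1071] -> [-6804, 13986, 1512, 3402, -2646, -6426] -> 6
  [32, 26, 37] -> [37, 26, 32] -> [-259, -182, -224] -> [2331, 1638, 2016] -> [-13986, -9828, -12096] -> 3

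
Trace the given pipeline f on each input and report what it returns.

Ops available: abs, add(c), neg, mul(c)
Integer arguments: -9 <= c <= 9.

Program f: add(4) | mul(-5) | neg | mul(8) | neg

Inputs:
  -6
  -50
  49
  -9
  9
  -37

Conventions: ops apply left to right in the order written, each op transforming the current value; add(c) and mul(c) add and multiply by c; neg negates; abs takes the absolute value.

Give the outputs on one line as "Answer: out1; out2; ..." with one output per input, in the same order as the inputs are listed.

80; 1840; -2120; 200; -520; 1320

Execution, op by op:
  -6 -> -2 -> 10 -> -10 -> -80 -> 80
  -50 -> -46 -> 230 -> -230 -> -1840 -> 1840
  49 -> 53 -> -265 -> 265 -> 2120 -> -2120
  -9 -> -5 -> 25 -> -25 -> -200 -> 200
  9 -> 13 -> -65 -> 65 -> 520 -> -520
  -37 -> -33 -> 165 -> -165 -> -1320 -> 1320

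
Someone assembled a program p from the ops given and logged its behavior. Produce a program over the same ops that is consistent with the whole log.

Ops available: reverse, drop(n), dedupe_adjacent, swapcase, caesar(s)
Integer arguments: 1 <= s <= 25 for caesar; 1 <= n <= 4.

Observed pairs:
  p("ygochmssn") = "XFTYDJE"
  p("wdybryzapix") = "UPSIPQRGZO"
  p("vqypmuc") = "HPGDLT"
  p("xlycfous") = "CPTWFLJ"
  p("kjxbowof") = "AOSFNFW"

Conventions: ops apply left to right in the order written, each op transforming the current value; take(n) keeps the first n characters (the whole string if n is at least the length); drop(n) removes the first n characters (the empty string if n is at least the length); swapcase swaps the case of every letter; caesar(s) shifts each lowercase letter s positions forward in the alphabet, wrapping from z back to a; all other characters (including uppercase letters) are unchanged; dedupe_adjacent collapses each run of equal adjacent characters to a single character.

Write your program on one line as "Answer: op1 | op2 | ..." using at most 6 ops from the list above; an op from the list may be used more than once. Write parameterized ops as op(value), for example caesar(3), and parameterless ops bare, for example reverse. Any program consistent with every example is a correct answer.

dedupe_adjacent | caesar(4) | caesar(13) | drop(1) | swapcase

Check, running the answer program on each example:
  "ygochmssn" -> "ygochmsn" -> "cksglqwr" -> "pxftydje" -> "xftydje" -> "XFTYDJE"
  "wdybryzapix" -> "wdybryzapix" -> "ahcfvcdetmb" -> "nupsipqrgzo" -> "upsipqrgzo" -> "UPSIPQRGZO"
  "vqypmuc" -> "vqypmuc" -> "zuctqyg" -> "mhpgdlt" -> "hpgdlt" -> "HPGDLT"
  "xlycfous" -> "xlycfous" -> "bpcgjsyw" -> "ocptwflj" -> "cptwflj" -> "CPTWFLJ"
  "kjxbowof" -> "kjxbowof" -> "onbfsasj" -> "baosfnfw" -> "aosfnfw" -> "AOSFNFW"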